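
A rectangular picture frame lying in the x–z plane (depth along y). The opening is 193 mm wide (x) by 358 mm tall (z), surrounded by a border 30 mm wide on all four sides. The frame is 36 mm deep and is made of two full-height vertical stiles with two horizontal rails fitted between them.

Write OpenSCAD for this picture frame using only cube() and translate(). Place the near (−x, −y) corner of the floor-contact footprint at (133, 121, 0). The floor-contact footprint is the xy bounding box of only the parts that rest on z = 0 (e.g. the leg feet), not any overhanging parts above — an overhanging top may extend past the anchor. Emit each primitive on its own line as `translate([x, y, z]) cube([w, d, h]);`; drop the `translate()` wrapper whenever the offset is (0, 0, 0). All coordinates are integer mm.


translate([133, 121, 0]) cube([30, 36, 418]);
translate([356, 121, 0]) cube([30, 36, 418]);
translate([163, 121, 0]) cube([193, 36, 30]);
translate([163, 121, 388]) cube([193, 36, 30]);


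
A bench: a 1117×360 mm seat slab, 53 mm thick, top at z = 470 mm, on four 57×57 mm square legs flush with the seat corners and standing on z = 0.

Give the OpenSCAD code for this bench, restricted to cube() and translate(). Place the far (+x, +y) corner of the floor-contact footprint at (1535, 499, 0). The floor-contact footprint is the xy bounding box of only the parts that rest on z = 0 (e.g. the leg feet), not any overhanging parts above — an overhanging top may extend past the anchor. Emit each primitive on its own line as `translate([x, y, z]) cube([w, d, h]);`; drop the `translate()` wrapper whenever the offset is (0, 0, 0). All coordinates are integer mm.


translate([418, 139, 417]) cube([1117, 360, 53]);
translate([418, 139, 0]) cube([57, 57, 417]);
translate([418, 442, 0]) cube([57, 57, 417]);
translate([1478, 139, 0]) cube([57, 57, 417]);
translate([1478, 442, 0]) cube([57, 57, 417]);


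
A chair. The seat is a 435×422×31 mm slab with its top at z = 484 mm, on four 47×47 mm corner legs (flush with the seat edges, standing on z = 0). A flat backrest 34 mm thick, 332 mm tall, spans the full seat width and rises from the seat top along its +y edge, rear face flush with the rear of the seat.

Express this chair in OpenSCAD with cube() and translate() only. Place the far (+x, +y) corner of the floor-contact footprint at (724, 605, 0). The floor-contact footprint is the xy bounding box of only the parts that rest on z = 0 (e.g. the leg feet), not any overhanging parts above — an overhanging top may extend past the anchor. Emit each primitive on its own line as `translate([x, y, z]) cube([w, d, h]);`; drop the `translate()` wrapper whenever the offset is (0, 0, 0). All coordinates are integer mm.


translate([289, 183, 453]) cube([435, 422, 31]);
translate([289, 183, 0]) cube([47, 47, 453]);
translate([677, 183, 0]) cube([47, 47, 453]);
translate([289, 558, 0]) cube([47, 47, 453]);
translate([677, 558, 0]) cube([47, 47, 453]);
translate([289, 571, 484]) cube([435, 34, 332]);


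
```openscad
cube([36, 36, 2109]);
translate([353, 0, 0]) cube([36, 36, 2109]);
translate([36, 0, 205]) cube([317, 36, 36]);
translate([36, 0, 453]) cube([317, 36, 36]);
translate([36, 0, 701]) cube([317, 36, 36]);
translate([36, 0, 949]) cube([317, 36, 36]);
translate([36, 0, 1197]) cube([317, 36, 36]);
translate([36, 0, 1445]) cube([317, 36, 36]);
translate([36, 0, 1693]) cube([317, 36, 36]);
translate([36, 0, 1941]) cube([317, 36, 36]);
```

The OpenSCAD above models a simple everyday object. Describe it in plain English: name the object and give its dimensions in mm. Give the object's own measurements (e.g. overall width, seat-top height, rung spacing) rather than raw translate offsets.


A straight ladder. Two 36×36 mm vertical rails, 2109 mm tall, stand 389 mm apart (outside-to-outside) with their front faces coplanar on the −y side. 8 rungs, each 36 mm deep and 36 mm tall, span between the inner faces of the rails, front faces flush with the rails. The lowest rung's underside is at z = 205 mm and rungs are spaced 248 mm apart (underside to underside).


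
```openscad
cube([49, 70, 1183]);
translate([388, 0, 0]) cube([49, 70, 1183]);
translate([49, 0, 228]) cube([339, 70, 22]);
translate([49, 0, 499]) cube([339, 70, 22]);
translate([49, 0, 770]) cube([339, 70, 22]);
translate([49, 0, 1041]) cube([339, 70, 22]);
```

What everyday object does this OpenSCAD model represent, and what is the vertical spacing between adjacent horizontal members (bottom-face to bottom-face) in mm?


A ladder. The rung spacing is 271 mm.

Two tall 49×70 posts with 4 short bars between them — a ladder. Adjacent rungs sit at z = 228 and z = 499, so the spacing is 499 − 228 = 271 mm.


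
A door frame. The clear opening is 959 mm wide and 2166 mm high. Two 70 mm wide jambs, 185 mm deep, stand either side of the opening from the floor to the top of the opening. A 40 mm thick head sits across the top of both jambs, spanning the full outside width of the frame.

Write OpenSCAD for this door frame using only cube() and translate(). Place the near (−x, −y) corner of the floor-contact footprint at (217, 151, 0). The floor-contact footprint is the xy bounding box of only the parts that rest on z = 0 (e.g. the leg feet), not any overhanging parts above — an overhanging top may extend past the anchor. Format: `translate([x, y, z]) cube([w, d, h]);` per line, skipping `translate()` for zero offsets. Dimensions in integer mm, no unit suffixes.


translate([217, 151, 0]) cube([70, 185, 2166]);
translate([1246, 151, 0]) cube([70, 185, 2166]);
translate([217, 151, 2166]) cube([1099, 185, 40]);


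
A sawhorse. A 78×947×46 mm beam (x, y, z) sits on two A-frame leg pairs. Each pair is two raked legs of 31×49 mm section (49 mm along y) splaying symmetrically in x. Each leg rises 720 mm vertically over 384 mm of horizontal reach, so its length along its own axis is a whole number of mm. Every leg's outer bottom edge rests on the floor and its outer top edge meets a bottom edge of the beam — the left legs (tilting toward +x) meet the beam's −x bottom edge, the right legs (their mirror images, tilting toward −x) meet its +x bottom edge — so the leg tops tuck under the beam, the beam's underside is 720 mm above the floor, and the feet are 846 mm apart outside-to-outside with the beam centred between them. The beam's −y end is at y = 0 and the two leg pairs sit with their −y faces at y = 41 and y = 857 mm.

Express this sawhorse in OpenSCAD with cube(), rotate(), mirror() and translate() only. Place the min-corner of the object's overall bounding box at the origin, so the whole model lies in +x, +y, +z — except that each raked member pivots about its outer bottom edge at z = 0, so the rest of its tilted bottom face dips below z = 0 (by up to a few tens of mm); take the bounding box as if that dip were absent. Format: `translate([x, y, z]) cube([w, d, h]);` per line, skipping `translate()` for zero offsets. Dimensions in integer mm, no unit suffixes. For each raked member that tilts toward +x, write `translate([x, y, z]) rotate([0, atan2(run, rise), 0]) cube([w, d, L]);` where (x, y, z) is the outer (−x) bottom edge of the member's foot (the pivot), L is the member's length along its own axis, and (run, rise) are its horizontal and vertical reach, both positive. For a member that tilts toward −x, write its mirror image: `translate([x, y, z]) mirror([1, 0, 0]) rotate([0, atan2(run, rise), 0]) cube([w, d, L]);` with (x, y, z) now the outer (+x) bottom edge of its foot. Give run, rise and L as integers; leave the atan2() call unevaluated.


translate([384, 0, 720]) cube([78, 947, 46]);
translate([0, 41, 0]) rotate([0, atan2(384, 720), 0]) cube([31, 49, 816]);
translate([846, 41, 0]) mirror([1, 0, 0]) rotate([0, atan2(384, 720), 0]) cube([31, 49, 816]);
translate([0, 857, 0]) rotate([0, atan2(384, 720), 0]) cube([31, 49, 816]);
translate([846, 857, 0]) mirror([1, 0, 0]) rotate([0, atan2(384, 720), 0]) cube([31, 49, 816]);


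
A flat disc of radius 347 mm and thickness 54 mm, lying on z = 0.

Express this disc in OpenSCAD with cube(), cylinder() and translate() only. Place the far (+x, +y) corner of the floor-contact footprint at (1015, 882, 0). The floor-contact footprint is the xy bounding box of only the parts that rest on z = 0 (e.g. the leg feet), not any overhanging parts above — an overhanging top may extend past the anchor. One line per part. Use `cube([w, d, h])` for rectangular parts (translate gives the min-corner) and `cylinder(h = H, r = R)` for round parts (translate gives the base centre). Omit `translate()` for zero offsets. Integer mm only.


translate([668, 535, 0]) cylinder(h = 54, r = 347);


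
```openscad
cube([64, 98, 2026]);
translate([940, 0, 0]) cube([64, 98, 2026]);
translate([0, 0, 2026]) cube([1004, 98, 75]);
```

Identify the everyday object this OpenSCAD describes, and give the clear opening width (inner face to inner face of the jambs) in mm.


A door frame. The clear opening width is 876 mm.

Two 2026 mm tall posts with a header on top — a door frame. The left jamb is 64 mm wide at x = 0; the right jamb starts at x = 940. The clear opening is 940 − 64 = 876 mm.


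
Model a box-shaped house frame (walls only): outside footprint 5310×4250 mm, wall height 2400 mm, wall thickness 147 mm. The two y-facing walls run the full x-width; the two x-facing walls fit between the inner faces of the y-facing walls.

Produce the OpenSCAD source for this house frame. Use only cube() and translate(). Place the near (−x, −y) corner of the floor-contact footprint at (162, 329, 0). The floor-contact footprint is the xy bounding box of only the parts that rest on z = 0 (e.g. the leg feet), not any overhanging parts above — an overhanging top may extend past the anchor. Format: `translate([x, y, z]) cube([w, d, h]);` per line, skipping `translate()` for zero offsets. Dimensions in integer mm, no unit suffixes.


translate([162, 329, 0]) cube([5310, 147, 2400]);
translate([162, 4432, 0]) cube([5310, 147, 2400]);
translate([162, 476, 0]) cube([147, 3956, 2400]);
translate([5325, 476, 0]) cube([147, 3956, 2400]);


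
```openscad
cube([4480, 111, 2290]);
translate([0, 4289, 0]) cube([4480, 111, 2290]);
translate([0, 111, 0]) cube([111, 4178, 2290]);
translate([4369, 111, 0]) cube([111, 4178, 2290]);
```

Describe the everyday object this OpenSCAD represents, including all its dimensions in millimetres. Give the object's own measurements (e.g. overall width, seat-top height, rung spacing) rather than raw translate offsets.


The wall frame of a small rectangular building: four walls, each 2290 mm tall and 111 mm thick, enclosing a footprint 4480 mm (x) by 4400 mm (y) outside-to-outside, with no floor or roof. The front and back walls (the −y and +y sides) span the full width; the two side walls fit between them.


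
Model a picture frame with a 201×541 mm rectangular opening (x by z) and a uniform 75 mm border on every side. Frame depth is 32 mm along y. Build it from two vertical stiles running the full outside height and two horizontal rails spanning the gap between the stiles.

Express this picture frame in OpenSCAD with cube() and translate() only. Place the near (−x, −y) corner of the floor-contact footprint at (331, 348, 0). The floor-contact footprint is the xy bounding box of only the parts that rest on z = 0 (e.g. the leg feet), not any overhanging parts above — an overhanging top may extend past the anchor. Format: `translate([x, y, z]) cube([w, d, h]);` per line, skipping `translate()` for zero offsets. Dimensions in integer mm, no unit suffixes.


translate([331, 348, 0]) cube([75, 32, 691]);
translate([607, 348, 0]) cube([75, 32, 691]);
translate([406, 348, 0]) cube([201, 32, 75]);
translate([406, 348, 616]) cube([201, 32, 75]);


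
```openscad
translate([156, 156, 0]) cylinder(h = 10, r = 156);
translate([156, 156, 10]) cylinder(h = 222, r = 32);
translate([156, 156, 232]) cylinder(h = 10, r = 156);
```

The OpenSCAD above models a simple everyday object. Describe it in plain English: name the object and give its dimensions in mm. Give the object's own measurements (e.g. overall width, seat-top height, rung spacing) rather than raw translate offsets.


A spool: two coaxial disc flanges of radius 156 mm and thickness 10 mm, joined by a core cylinder of radius 32 mm and height 222 mm. The lower flange rests on z = 0 and the three cylinders share a vertical axis.


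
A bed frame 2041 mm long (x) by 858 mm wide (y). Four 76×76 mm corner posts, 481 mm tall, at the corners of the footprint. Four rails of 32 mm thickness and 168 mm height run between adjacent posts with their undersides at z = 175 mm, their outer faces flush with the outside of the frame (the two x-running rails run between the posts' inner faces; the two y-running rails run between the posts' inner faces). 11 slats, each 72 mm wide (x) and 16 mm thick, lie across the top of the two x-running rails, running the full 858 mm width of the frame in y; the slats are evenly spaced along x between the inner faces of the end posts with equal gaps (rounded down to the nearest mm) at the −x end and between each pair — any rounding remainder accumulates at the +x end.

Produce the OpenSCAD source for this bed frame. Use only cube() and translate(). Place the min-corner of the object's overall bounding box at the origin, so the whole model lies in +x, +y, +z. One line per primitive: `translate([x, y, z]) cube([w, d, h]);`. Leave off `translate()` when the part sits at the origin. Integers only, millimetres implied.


// slat z = rail_z + rail_h = 175 + 168 = 343
// slat gap = ⌊(1889 − 11·72) / 12⌋ = 91
cube([76, 76, 481]);
translate([0, 782, 0]) cube([76, 76, 481]);
translate([1965, 0, 0]) cube([76, 76, 481]);
translate([1965, 782, 0]) cube([76, 76, 481]);
translate([76, 0, 175]) cube([1889, 32, 168]);
translate([76, 826, 175]) cube([1889, 32, 168]);
translate([0, 76, 175]) cube([32, 706, 168]);
translate([2009, 76, 175]) cube([32, 706, 168]);
translate([167, 0, 343]) cube([72, 858, 16]);
translate([330, 0, 343]) cube([72, 858, 16]);
translate([493, 0, 343]) cube([72, 858, 16]);
translate([656, 0, 343]) cube([72, 858, 16]);
translate([819, 0, 343]) cube([72, 858, 16]);
translate([982, 0, 343]) cube([72, 858, 16]);
translate([1145, 0, 343]) cube([72, 858, 16]);
translate([1308, 0, 343]) cube([72, 858, 16]);
translate([1471, 0, 343]) cube([72, 858, 16]);
translate([1634, 0, 343]) cube([72, 858, 16]);
translate([1797, 0, 343]) cube([72, 858, 16]);


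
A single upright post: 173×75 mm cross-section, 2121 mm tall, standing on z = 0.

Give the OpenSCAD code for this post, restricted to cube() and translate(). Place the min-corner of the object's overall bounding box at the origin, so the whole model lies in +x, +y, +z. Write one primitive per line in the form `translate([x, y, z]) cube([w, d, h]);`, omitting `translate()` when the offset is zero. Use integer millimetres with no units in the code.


cube([173, 75, 2121]);


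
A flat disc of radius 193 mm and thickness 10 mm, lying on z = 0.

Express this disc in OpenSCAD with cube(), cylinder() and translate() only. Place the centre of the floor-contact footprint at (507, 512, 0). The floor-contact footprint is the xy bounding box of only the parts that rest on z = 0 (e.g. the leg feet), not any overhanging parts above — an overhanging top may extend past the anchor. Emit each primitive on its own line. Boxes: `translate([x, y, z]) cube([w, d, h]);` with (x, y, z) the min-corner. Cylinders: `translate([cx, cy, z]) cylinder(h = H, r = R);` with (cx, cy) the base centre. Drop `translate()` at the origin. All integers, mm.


translate([507, 512, 0]) cylinder(h = 10, r = 193);


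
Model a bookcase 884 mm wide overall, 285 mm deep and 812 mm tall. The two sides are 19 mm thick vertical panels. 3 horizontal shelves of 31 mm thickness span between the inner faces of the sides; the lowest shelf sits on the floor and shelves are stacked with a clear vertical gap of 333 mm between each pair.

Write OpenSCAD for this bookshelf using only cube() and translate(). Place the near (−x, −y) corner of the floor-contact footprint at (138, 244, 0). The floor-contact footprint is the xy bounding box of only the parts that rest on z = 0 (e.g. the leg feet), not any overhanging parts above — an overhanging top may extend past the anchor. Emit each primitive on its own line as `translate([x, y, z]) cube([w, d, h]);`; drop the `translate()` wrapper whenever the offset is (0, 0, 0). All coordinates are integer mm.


translate([138, 244, 0]) cube([19, 285, 812]);
translate([1003, 244, 0]) cube([19, 285, 812]);
translate([157, 244, 0]) cube([846, 285, 31]);
translate([157, 244, 364]) cube([846, 285, 31]);
translate([157, 244, 728]) cube([846, 285, 31]);


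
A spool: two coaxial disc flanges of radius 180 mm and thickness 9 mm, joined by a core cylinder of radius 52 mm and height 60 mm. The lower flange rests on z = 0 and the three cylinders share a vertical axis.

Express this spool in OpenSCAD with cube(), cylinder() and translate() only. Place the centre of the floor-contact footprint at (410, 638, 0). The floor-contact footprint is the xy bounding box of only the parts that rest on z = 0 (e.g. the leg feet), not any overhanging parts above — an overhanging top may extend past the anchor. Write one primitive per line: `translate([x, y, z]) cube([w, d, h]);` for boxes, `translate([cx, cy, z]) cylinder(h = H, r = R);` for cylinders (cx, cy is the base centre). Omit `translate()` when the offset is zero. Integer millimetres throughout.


translate([410, 638, 0]) cylinder(h = 9, r = 180);
translate([410, 638, 9]) cylinder(h = 60, r = 52);
translate([410, 638, 69]) cylinder(h = 9, r = 180);


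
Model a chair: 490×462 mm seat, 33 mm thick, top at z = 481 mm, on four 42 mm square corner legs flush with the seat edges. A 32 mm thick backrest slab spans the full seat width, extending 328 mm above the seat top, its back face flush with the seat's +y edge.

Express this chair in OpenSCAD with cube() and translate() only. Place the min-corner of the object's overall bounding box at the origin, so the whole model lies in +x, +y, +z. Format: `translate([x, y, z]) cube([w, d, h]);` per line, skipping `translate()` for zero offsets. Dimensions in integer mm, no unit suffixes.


translate([0, 0, 448]) cube([490, 462, 33]);
cube([42, 42, 448]);
translate([448, 0, 0]) cube([42, 42, 448]);
translate([0, 420, 0]) cube([42, 42, 448]);
translate([448, 420, 0]) cube([42, 42, 448]);
translate([0, 430, 481]) cube([490, 32, 328]);


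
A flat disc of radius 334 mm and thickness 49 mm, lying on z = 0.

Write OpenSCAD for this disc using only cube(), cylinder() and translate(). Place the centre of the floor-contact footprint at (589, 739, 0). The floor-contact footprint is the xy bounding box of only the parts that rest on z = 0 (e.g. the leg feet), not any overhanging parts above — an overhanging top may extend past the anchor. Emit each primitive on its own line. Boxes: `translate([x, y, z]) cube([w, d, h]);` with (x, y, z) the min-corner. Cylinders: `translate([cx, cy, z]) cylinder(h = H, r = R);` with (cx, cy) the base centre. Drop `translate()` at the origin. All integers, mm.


translate([589, 739, 0]) cylinder(h = 49, r = 334);


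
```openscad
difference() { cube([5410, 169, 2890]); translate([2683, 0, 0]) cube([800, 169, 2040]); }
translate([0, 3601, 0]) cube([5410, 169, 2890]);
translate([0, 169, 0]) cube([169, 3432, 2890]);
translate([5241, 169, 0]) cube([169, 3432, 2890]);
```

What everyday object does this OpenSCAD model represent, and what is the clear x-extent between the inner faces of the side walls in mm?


A single room. The interior width is 5072 mm.

Four walls enclosing a rectangle with a door in the front wall — a room. Outside width 5410 minus two 169 mm walls gives 5072 mm.


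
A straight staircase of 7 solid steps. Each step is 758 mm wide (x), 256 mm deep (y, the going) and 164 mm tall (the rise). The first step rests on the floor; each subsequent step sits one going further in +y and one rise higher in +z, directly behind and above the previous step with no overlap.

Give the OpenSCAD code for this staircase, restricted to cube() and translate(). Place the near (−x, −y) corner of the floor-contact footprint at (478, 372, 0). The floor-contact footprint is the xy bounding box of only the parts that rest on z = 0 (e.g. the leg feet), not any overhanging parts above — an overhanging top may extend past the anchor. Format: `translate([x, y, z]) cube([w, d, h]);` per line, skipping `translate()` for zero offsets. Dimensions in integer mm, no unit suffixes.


translate([478, 372, 0]) cube([758, 256, 164]);
translate([478, 628, 164]) cube([758, 256, 164]);
translate([478, 884, 328]) cube([758, 256, 164]);
translate([478, 1140, 492]) cube([758, 256, 164]);
translate([478, 1396, 656]) cube([758, 256, 164]);
translate([478, 1652, 820]) cube([758, 256, 164]);
translate([478, 1908, 984]) cube([758, 256, 164]);


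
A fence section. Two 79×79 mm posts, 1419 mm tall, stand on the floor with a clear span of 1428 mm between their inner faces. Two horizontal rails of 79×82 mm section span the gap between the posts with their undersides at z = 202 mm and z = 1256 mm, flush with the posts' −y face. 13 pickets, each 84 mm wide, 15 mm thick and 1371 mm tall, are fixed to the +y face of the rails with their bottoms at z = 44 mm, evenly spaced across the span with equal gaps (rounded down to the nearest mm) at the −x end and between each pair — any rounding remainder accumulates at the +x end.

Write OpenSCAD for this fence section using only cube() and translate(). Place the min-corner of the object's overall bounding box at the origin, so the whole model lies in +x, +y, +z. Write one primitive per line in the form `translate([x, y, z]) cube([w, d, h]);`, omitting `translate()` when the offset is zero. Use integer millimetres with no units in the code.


cube([79, 79, 1419]);
translate([1507, 0, 0]) cube([79, 79, 1419]);
translate([79, 0, 202]) cube([1428, 79, 82]);
translate([79, 0, 1256]) cube([1428, 79, 82]);
translate([103, 79, 44]) cube([84, 15, 1371]);
translate([211, 79, 44]) cube([84, 15, 1371]);
translate([319, 79, 44]) cube([84, 15, 1371]);
translate([427, 79, 44]) cube([84, 15, 1371]);
translate([535, 79, 44]) cube([84, 15, 1371]);
translate([643, 79, 44]) cube([84, 15, 1371]);
translate([751, 79, 44]) cube([84, 15, 1371]);
translate([859, 79, 44]) cube([84, 15, 1371]);
translate([967, 79, 44]) cube([84, 15, 1371]);
translate([1075, 79, 44]) cube([84, 15, 1371]);
translate([1183, 79, 44]) cube([84, 15, 1371]);
translate([1291, 79, 44]) cube([84, 15, 1371]);
translate([1399, 79, 44]) cube([84, 15, 1371]);


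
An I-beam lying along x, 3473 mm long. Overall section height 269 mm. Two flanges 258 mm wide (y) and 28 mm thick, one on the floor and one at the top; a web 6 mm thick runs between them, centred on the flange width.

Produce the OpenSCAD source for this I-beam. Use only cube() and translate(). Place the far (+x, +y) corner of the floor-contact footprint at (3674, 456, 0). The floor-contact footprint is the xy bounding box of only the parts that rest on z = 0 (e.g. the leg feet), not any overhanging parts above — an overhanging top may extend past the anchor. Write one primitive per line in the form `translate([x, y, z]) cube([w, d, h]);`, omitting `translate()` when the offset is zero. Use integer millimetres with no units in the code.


translate([201, 198, 0]) cube([3473, 258, 28]);
translate([201, 324, 28]) cube([3473, 6, 213]);
translate([201, 198, 241]) cube([3473, 258, 28]);


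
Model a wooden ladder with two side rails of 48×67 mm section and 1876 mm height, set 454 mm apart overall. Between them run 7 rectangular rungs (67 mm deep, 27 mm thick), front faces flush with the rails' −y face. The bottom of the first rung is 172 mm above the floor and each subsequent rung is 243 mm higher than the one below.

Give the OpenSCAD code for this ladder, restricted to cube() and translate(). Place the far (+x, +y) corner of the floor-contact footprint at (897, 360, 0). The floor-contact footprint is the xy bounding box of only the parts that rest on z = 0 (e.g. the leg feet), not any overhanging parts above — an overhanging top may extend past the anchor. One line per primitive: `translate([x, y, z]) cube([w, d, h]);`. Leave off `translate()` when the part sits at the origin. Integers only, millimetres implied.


// rung span = 454 - 2*48 = 358
// rung[k] z = 172 + k*243
translate([443, 293, 0]) cube([48, 67, 1876]);
translate([849, 293, 0]) cube([48, 67, 1876]);
translate([491, 293, 172]) cube([358, 67, 27]);
translate([491, 293, 415]) cube([358, 67, 27]);
translate([491, 293, 658]) cube([358, 67, 27]);
translate([491, 293, 901]) cube([358, 67, 27]);
translate([491, 293, 1144]) cube([358, 67, 27]);
translate([491, 293, 1387]) cube([358, 67, 27]);
translate([491, 293, 1630]) cube([358, 67, 27]);


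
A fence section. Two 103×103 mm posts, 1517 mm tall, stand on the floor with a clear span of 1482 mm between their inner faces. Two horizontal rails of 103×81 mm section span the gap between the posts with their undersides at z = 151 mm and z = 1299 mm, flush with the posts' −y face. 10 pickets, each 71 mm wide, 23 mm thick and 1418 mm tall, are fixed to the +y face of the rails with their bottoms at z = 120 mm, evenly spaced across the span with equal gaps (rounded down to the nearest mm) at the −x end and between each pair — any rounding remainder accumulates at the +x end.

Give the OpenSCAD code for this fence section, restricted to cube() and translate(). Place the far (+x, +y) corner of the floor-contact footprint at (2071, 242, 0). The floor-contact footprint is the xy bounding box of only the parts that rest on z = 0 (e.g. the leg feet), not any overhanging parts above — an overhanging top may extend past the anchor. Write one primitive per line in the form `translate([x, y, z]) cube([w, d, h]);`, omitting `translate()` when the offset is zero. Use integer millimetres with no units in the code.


translate([383, 139, 0]) cube([103, 103, 1517]);
translate([1968, 139, 0]) cube([103, 103, 1517]);
translate([486, 139, 151]) cube([1482, 103, 81]);
translate([486, 139, 1299]) cube([1482, 103, 81]);
translate([556, 242, 120]) cube([71, 23, 1418]);
translate([697, 242, 120]) cube([71, 23, 1418]);
translate([838, 242, 120]) cube([71, 23, 1418]);
translate([979, 242, 120]) cube([71, 23, 1418]);
translate([1120, 242, 120]) cube([71, 23, 1418]);
translate([1261, 242, 120]) cube([71, 23, 1418]);
translate([1402, 242, 120]) cube([71, 23, 1418]);
translate([1543, 242, 120]) cube([71, 23, 1418]);
translate([1684, 242, 120]) cube([71, 23, 1418]);
translate([1825, 242, 120]) cube([71, 23, 1418]);


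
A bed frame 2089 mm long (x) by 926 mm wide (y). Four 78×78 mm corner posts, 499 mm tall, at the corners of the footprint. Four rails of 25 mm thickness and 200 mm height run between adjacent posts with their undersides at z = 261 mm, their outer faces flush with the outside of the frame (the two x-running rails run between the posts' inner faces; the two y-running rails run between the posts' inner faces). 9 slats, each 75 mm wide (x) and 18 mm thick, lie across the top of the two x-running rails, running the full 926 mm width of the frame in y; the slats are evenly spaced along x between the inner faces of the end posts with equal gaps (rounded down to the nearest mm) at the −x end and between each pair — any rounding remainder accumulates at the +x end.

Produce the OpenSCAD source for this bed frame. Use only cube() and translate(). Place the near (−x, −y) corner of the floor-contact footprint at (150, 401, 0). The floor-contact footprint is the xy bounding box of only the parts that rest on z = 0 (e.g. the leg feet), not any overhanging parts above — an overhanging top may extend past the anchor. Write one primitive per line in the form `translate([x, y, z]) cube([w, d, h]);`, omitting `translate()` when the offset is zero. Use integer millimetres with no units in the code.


translate([150, 401, 0]) cube([78, 78, 499]);
translate([150, 1249, 0]) cube([78, 78, 499]);
translate([2161, 401, 0]) cube([78, 78, 499]);
translate([2161, 1249, 0]) cube([78, 78, 499]);
translate([228, 401, 261]) cube([1933, 25, 200]);
translate([228, 1302, 261]) cube([1933, 25, 200]);
translate([150, 479, 261]) cube([25, 770, 200]);
translate([2214, 479, 261]) cube([25, 770, 200]);
translate([353, 401, 461]) cube([75, 926, 18]);
translate([553, 401, 461]) cube([75, 926, 18]);
translate([753, 401, 461]) cube([75, 926, 18]);
translate([953, 401, 461]) cube([75, 926, 18]);
translate([1153, 401, 461]) cube([75, 926, 18]);
translate([1353, 401, 461]) cube([75, 926, 18]);
translate([1553, 401, 461]) cube([75, 926, 18]);
translate([1753, 401, 461]) cube([75, 926, 18]);
translate([1953, 401, 461]) cube([75, 926, 18]);


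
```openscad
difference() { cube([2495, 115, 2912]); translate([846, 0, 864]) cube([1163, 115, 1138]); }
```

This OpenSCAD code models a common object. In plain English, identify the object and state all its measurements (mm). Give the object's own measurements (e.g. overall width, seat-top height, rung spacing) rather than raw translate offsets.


A wall 2495 mm long (x), 115 mm thick (y), 2912 mm tall, with a rectangular window opening cut through it. The opening is 1163 mm wide and 1138 mm tall; its sill is at z = 864 mm and its near (−x) edge is 846 mm from the wall's −x end. The opening passes through the full wall thickness.


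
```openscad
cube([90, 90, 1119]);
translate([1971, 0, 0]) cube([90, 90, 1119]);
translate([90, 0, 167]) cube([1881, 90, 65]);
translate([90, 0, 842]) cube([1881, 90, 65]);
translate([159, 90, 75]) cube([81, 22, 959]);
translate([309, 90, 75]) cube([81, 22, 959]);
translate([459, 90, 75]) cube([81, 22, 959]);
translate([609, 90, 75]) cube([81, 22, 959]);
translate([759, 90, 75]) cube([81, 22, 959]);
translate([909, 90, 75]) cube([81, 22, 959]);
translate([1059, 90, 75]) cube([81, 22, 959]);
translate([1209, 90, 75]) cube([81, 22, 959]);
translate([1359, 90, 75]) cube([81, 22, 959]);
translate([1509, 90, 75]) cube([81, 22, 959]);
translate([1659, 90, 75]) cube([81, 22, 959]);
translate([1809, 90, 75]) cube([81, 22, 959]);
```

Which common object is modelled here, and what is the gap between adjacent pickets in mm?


A fence section. The picket gap is 69 mm.

Two posts, two rails, 12 pickets — a fence section. Span 1881 mm holds 12 pickets of 81 mm with 13 equal gaps: ⌊(1881 − 12·81) / 13⌋ = 69 mm.


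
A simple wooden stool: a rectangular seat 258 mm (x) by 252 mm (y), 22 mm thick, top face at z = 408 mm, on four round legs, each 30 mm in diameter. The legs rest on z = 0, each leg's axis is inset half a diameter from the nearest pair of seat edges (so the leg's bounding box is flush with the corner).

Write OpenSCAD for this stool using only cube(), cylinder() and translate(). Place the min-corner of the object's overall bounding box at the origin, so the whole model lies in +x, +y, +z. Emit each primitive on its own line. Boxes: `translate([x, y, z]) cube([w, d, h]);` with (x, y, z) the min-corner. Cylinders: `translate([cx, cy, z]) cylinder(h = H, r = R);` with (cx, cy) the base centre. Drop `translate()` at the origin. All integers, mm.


translate([0, 0, 386]) cube([258, 252, 22]);
translate([15, 15, 0]) cylinder(h = 386, r = 15);
translate([243, 15, 0]) cylinder(h = 386, r = 15);
translate([15, 237, 0]) cylinder(h = 386, r = 15);
translate([243, 237, 0]) cylinder(h = 386, r = 15);


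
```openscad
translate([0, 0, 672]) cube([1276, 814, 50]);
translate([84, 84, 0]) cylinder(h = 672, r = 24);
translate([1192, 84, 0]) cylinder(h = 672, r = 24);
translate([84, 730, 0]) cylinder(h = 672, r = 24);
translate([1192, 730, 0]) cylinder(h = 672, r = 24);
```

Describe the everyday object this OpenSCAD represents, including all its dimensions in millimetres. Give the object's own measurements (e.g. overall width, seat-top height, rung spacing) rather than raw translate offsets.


A rectangular dining table. The top is 1276×814×50 mm with its upper surface at z = 722 mm. It stands on four round legs of 48 mm diameter, each leg's bounding box inset 60 mm from the nearest pair of top edges, running from the floor to the underside of the top.


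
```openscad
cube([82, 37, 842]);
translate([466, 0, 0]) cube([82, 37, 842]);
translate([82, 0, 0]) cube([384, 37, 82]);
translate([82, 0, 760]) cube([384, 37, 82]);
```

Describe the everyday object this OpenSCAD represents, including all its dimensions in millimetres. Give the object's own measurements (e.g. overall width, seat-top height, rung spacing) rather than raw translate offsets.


A rectangular picture frame lying in the x–z plane (depth along y). The opening is 384 mm wide (x) by 678 mm tall (z), surrounded by a border 82 mm wide on all four sides. The frame is 37 mm deep and is made of two full-height vertical stiles with two horizontal rails fitted between them.


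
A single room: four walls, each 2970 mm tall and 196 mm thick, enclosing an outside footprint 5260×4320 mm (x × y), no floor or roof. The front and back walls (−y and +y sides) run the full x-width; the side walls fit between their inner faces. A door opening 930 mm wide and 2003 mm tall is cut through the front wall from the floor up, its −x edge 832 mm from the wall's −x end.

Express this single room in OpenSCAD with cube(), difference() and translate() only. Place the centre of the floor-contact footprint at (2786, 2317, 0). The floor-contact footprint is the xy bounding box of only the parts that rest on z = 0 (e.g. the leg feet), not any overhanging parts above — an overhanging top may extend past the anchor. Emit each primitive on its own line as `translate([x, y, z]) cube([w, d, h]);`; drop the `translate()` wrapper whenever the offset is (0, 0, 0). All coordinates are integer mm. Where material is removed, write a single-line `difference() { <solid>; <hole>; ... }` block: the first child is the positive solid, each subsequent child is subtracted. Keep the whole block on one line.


difference() { translate([156, 157, 0]) cube([5260, 196, 2970]); translate([988, 157, 0]) cube([930, 196, 2003]); }
translate([156, 4281, 0]) cube([5260, 196, 2970]);
translate([156, 353, 0]) cube([196, 3928, 2970]);
translate([5220, 353, 0]) cube([196, 3928, 2970]);


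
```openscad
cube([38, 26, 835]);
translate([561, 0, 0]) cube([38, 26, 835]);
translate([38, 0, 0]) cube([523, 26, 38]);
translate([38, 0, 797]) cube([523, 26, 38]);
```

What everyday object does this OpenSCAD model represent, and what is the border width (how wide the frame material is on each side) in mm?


A picture frame. The border width is 38 mm.

Four thin pieces enclosing a rectangular opening — a picture frame. The two full-height stiles are 835 mm tall; the top rail sits at z = 797 and is 38 mm tall, so the border above the opening is 835 − 797 = 38 mm, matching the stile x-width.


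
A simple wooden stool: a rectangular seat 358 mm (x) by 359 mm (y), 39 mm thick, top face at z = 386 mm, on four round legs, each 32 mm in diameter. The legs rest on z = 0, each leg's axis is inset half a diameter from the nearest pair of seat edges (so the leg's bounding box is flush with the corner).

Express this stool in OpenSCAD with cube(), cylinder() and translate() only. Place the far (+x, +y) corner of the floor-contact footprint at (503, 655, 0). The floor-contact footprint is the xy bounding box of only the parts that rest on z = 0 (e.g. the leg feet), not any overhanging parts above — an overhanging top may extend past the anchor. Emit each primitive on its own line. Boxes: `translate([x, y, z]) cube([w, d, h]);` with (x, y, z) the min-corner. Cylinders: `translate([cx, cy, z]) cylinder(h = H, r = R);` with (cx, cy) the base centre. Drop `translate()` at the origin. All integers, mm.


// leg_h = 386 - 39 = 347
translate([145, 296, 347]) cube([358, 359, 39]);
translate([161, 312, 0]) cylinder(h = 347, r = 16);
translate([487, 312, 0]) cylinder(h = 347, r = 16);
translate([161, 639, 0]) cylinder(h = 347, r = 16);
translate([487, 639, 0]) cylinder(h = 347, r = 16);


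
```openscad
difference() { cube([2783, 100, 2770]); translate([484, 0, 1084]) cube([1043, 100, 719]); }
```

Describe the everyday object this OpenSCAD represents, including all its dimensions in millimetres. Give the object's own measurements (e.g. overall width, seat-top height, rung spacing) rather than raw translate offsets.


A wall 2783 mm long (x), 100 mm thick (y), 2770 mm tall, with a rectangular window opening cut through it. The opening is 1043 mm wide and 719 mm tall; its sill is at z = 1084 mm and its near (−x) edge is 484 mm from the wall's −x end. The opening passes through the full wall thickness.


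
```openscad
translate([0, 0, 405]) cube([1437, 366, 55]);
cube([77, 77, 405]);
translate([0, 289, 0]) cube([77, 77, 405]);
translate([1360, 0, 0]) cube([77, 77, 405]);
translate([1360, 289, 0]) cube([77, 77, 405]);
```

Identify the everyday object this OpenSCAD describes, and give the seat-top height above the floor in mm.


A bench. The seat-top height is 460 mm.

A long slab on four corner posts — a bench. The slab sits at z = 405 with thickness 55, so the top is 405 + 55 = 460 mm.


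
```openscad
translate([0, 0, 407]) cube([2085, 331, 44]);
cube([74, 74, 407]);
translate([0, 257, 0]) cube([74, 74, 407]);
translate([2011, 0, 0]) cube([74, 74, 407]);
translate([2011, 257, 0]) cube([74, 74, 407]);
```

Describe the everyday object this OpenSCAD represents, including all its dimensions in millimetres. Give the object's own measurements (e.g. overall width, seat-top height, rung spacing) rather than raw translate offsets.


A long wooden bench with a 2085 mm (x) × 331 mm (y) seat, 44 mm thick, its top surface 451 mm above the floor. Four 74 mm square legs at the seat corners, flush with the edges, run from z = 0 to the seat underside.


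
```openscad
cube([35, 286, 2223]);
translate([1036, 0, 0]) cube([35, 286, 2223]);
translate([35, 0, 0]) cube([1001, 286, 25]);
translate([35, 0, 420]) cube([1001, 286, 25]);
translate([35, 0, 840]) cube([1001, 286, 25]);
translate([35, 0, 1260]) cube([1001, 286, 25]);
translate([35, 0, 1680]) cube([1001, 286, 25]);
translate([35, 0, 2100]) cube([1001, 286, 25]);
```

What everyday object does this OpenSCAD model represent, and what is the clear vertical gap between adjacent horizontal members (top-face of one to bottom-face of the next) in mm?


A bookshelf. The clear shelf gap is 395 mm.

Two tall side panels with 6 horizontal boards between them — a bookshelf. The first two shelf undersides are at z = 0 and z = 420; with shelf thickness 25, the clear gap is 420 − 0 − 25 = 395 mm.


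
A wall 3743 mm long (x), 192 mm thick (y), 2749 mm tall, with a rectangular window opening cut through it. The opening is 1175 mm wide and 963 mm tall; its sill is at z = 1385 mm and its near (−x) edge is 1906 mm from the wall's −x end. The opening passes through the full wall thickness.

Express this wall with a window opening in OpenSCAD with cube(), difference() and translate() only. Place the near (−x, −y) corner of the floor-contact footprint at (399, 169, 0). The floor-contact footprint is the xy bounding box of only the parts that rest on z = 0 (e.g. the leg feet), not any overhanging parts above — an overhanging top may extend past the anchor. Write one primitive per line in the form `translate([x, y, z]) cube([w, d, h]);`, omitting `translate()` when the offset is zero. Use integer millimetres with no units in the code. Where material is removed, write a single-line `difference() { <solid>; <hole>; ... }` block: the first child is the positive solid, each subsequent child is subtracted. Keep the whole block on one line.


difference() { translate([399, 169, 0]) cube([3743, 192, 2749]); translate([2305, 169, 1385]) cube([1175, 192, 963]); }


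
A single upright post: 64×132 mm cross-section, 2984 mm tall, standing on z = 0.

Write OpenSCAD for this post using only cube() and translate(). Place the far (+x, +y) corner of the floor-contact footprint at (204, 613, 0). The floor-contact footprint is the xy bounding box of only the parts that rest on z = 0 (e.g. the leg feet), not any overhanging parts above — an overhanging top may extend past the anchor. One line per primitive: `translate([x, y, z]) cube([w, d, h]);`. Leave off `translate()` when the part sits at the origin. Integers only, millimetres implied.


translate([140, 481, 0]) cube([64, 132, 2984]);
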